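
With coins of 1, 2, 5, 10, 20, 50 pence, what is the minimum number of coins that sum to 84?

84 = 1×50 + 1×20 + 1×10 + 2×2
Total coins = 1 + 1 + 1 + 2 = 5

5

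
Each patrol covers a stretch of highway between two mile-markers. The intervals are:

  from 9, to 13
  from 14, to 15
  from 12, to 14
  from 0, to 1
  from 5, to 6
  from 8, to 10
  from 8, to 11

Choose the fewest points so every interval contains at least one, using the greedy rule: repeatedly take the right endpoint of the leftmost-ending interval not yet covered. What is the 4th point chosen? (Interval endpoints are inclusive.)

14

Process intervals by earliest right end; each time one isn't hit yet, stab at its right endpoint.
By right end: [0,1]  [5,6]  [8,10]  [8,11]  [9,13]  [12,14]  [14,15]
[0,1] uncovered → point at 1; [5,6] uncovered → point at 6; [8,10] uncovered → point at 10; [12,14] uncovered → point at 14.
Points: 1, 6, 10, 14 (4 total).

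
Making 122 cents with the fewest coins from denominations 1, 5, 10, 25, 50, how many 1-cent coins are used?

Greedy: take as many of the largest coin as possible, then repeat with the remainder.
122 = 2×50 + 2×10 + 2×1
Count of 1: 2

2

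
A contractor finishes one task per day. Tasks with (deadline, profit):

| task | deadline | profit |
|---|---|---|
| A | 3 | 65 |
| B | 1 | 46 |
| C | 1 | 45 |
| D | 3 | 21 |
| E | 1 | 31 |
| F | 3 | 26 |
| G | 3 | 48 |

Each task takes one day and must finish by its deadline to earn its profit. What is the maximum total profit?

159

Profit order: A=65 G=48 B=46 C=45 E=31 F=26 D=21
Assign: A→slot 3, G→slot 2, B→slot 1, C skipped, E skipped, F skipped, D skipped.
Slots: [1:B] [2:G] [3:A]
Profit = 46 + 48 + 65 = 159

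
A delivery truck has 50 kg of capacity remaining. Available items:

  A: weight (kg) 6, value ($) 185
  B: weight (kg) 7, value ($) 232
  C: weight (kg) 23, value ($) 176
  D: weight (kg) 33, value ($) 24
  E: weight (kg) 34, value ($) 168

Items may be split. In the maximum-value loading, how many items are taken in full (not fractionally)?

3

Greedy by value/weight ratio, highest first.
Order: B (232/7=33.14) > A (185/6=30.83) > C (176/23=7.65) > E (168/34=4.94) > D (24/33=0.73)
Fill: take B (7 @ 232) → take A (6 @ 185) → take C (23 @ 176) → take 14/34 of E → 69.18; 50/50 used.
3 item(s) taken whole; one partial (take 14/34 of E).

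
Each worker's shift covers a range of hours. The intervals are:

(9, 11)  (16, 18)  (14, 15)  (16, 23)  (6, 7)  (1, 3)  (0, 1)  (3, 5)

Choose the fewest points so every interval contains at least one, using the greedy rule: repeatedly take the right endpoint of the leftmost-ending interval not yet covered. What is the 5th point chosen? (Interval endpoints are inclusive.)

15

Sort by right endpoint; whenever an interval is uncovered, place a point at its right end.
By right end: [0,1]  [1,3]  [3,5]  [6,7]  [9,11]  [14,15]  [16,18]  [16,23]
[0,1] uncovered → point at 1; [3,5] uncovered → point at 5; [6,7] uncovered → point at 7; [9,11] uncovered → point at 11; [14,15] uncovered → point at 15; [16,18] uncovered → point at 18.
Points: 1, 5, 7, 11, 15, 18 (6 total).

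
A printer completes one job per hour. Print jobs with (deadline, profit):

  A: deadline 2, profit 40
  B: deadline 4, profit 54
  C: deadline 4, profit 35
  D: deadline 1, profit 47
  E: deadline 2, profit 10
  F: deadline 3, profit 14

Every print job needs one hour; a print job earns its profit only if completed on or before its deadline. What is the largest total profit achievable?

Profit order: B=54 D=47 A=40 C=35 F=14 E=10
Assign: B→slot 4, D→slot 1, A→slot 2, C→slot 3, F skipped, E skipped.
Slots: [1:D] [2:A] [3:C] [4:B]
Profit = 47 + 40 + 35 + 54 = 176

176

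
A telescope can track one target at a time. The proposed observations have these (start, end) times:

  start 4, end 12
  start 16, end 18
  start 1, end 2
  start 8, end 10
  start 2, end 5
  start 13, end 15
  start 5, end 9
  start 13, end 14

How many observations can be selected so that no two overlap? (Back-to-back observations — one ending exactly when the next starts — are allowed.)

Sort by end time and greedily take each interval whose start is ≥ the last chosen end.
By end time: (1,2), (2,5), (5,9), (8,10), (4,12), (13,14), (13,15), (16,18).
Pick (1,2); next start ≥ 2 → (2,5); next start ≥ 5 → (5,9); next start ≥ 9 → (13,14); next start ≥ 14 → (16,18).
Selected 5 observations.

5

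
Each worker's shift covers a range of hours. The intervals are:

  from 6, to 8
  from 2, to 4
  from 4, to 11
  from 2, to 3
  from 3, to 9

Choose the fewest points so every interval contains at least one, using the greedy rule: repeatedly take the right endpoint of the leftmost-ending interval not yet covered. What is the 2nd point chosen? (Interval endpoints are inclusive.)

By right end: [2,3]  [2,4]  [6,8]  [3,9]  [4,11]
[2,3] uncovered → point at 3; [6,8] uncovered → point at 8.
Points: 3, 8 (2 total).

8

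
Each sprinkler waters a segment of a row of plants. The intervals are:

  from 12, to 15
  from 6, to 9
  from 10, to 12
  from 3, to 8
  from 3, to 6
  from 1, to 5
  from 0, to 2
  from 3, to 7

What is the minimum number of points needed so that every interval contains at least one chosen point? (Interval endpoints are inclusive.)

3

Process intervals by earliest right end; each time one isn't hit yet, stab at its right endpoint.
By right end: [0,2]  [1,5]  [3,6]  [3,7]  [3,8]  [6,9]  [10,12]  [12,15]
[0,2] uncovered → point at 2; [3,6] uncovered → point at 6; [10,12] uncovered → point at 12.
Points: 2, 6, 12 (3 total).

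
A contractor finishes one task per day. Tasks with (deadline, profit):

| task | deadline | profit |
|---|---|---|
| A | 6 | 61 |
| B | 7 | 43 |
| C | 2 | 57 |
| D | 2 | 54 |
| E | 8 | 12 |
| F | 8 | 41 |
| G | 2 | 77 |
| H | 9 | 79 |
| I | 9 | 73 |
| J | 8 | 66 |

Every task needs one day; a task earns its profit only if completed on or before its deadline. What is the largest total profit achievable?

Sort by profit descending; place each in the latest free slot ≤ its deadline.
By profit: H(d9,79), G(d2,77), I(d9,73), J(d8,66), A(d6,61), C(d2,57), D(d2,54), B(d7,43), F(d8,41), E(d8,12)
H→slot 9; G→slot 2; I→slot 8; J→slot 7; A→slot 6; C→slot 1; D skipped; B→slot 5; F→slot 4; E→slot 3.
Profit = 57 + 77 + 12 + 41 + 43 + 61 + 66 + 73 + 79 = 509

509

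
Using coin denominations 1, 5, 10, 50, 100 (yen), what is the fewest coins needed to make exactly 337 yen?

Use the largest denomination that fits, subtract, and repeat.
337 − 3×100→37 − 3×10→7 − 1×5→2 − 2×1→0
Total coins = 3 + 3 + 1 + 2 = 9

9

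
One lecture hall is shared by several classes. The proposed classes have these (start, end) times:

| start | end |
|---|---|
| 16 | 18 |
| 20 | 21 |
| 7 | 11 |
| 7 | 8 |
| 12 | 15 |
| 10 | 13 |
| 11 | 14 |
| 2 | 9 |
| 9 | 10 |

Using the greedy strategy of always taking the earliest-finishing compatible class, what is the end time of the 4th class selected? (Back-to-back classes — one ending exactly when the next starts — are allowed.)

Greedy by earliest finish: after sorting by end time, pick each interval compatible with the last pick.
Sorted by end: (7,8)  (2,9)  (9,10)  (7,11)  (10,13)  (11,14)  (12,15)  (16,18)  (20,21)
take (7,8); take (9,10); take (10,13); skip (11,14); skip (12,15); take (16,18); take (20,21).
Selected: (7,8) (9,10) (10,13) (16,18) (20,21)

18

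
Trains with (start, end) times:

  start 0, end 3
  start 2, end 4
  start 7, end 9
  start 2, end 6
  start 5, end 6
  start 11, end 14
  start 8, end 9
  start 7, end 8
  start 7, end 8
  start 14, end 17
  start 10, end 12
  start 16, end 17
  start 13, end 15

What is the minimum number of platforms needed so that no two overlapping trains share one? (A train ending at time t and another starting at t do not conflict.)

3

Count concurrent intervals with a sweep; the peak is the room count.
Events (time:±→running): 0:+→1 2:+→2 2:+→3 … peak 3.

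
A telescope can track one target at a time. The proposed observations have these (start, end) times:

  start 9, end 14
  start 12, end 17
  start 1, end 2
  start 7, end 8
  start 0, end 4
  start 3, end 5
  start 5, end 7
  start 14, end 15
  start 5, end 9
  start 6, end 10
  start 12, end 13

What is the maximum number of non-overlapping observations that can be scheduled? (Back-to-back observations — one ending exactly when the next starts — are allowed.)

Sorted by end: (1,2)  (0,4)  (3,5)  (5,7)  (7,8)  (5,9)  (6,10)  (12,13)  (9,14)  (14,15)  (12,17)
take (1,2); take (3,5); take (5,7); take (7,8); take (12,13); take (14,15).
Selected 6 observations.

6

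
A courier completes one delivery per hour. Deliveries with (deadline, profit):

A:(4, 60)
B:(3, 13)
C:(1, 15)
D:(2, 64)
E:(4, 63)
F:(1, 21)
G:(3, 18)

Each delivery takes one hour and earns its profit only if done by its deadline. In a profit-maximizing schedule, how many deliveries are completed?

Take jobs in profit order; each goes to the latest open slot no later than its deadline.
By profit: D(d2,64), E(d4,63), A(d4,60), F(d1,21), G(d3,18), C(d1,15), B(d3,13)
D→slot 2; E→slot 4; A→slot 3; F→slot 1; G skipped; C skipped; B skipped.
4 of 7 scheduled.

4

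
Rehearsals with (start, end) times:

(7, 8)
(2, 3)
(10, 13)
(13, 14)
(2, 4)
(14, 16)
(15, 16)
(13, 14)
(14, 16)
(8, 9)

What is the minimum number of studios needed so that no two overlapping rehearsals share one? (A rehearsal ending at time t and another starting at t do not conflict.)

The answer is the maximum number of intervals overlapping at any instant.
starts: [2, 2, 7, 8, 10, 13, 13, 14, 14, 15]
ends:   [3, 4, 8, 9, 13, 14, 14, 16, 16, 16]
s2→1 s2→2 e3→1 e4→0 s7→1 e8→0 s8→1 e9→0 s10→1 e13→0 s13→1 s13→2 e14→1 e14→0 s14→1 s14→2 s15→3  — peak 3.

3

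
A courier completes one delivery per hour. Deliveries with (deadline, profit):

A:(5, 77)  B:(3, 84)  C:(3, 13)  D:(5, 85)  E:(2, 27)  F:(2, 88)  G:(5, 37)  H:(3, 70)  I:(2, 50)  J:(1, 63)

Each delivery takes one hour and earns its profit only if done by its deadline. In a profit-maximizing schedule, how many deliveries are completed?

5

Take jobs in profit order; each goes to the latest open slot no later than its deadline.
Profit order: F=88 D=85 B=84 A=77 H=70 J=63 I=50 G=37 E=27 C=13
Assign: F→slot 2, D→slot 5, B→slot 3, A→slot 4, H→slot 1, J skipped, I skipped, G skipped, E skipped, C skipped.
Slots: [1:H] [2:F] [3:B] [4:A] [5:D]
5 of 10 scheduled.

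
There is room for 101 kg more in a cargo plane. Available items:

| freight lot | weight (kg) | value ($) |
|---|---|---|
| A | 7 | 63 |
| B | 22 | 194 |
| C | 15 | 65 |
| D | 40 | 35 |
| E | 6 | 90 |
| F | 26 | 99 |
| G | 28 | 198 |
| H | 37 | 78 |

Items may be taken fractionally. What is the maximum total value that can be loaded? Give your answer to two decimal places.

Greedy by value/weight ratio, highest first.
Order: E (90/6=15.00) > A (63/7=9.00) > B (194/22=8.82) > G (198/28=7.07) > C (65/15=4.33) > F (99/26=3.81) > H (78/37=2.11) > D (35/40=0.88)
Fill: take E (6 @ 90) → take A (7 @ 63) → take B (22 @ 194) → take G (28 @ 198) → take C (15 @ 65) → take 23/26 of F → 87.58; 101/101 used.
Total value = 697.58

697.58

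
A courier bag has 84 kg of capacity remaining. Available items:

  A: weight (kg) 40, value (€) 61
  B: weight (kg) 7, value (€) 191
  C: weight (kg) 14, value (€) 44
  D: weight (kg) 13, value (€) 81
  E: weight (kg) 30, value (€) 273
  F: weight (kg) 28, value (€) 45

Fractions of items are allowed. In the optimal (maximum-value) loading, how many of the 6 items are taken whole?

Ratios (sorted): B 27.29, E 9.10, D 6.23, C 3.14, F 1.61, A 1.52
take B (7 @ 191); take E (30 @ 273); take D (13 @ 81); take C (14 @ 44); take 20/28 of F → 32.14. Capacity used 84/84.
4 item(s) taken whole; one partial (take 20/28 of F).

4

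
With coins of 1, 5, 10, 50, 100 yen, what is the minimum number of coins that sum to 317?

7

Greedy: take as many of the largest coin as possible, then repeat with the remainder.
317 − 3×100→17 − 1×10→7 − 1×5→2 − 2×1→0
Total coins = 3 + 1 + 1 + 2 = 7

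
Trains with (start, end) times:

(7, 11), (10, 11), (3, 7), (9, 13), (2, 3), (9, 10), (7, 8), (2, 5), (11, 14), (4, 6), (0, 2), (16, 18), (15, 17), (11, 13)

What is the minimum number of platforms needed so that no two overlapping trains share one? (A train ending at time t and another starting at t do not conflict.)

Events (time:±→running): 0:+→1 2:-→0 2:+→1 2:+→2 3:-→1 3:+→2 4:+→3 … peak 3.

3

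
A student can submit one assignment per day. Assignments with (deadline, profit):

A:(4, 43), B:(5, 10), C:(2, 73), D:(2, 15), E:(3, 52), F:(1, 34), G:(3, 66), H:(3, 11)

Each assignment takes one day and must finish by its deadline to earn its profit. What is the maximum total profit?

244

By profit: C(d2,73), G(d3,66), E(d3,52), A(d4,43), F(d1,34), D(d2,15), H(d3,11), B(d5,10)
C→slot 2; G→slot 3; E→slot 1; A→slot 4; F skipped; D skipped; H skipped; B→slot 5.
Profit = 52 + 73 + 66 + 43 + 10 = 244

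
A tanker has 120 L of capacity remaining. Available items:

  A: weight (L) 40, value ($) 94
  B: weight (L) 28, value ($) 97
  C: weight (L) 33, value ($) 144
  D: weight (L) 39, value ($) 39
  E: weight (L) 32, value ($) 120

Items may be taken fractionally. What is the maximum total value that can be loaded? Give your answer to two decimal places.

Order: C (144/33=4.36) > E (120/32=3.75) > B (97/28=3.46) > A (94/40=2.35) > D (39/39=1.00)
Fill: take C (33 @ 144) → take E (32 @ 120) → take B (28 @ 97) → take 27/40 of A → 63.45; 120/120 used.
Total value = 424.45

424.45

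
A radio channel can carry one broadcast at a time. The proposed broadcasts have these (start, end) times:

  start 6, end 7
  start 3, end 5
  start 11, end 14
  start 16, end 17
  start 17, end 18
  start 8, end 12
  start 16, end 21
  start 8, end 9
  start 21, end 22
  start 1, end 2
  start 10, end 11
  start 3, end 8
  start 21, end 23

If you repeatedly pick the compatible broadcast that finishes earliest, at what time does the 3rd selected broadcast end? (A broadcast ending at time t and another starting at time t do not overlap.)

Sort by end time and greedily take each interval whose start is ≥ the last chosen end.
Sorted by end: (1,2)  (3,5)  (6,7)  (3,8)  (8,9)  (10,11)  (8,12)  (11,14)  (16,17)  (17,18)  (16,21)  (21,22)  (21,23)
take (1,2); take (3,5); take (6,7); take (8,9); take (10,11); take (11,14); take (16,17); take (17,18); take (21,22).
Selected: (1,2) (3,5) (6,7) (8,9) (10,11) (11,14) (16,17) (17,18) (21,22)

7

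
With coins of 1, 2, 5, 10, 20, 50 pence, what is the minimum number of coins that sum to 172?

5

Use the largest denomination that fits, subtract, and repeat.
172 − 3×50→22 − 1×20→2 − 1×2→0
Total coins = 3 + 1 + 1 = 5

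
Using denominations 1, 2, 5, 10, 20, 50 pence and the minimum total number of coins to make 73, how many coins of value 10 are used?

0

73 − 1×50→23 − 1×20→3 − 1×2→1 − 1×1→0
Count of 10: 0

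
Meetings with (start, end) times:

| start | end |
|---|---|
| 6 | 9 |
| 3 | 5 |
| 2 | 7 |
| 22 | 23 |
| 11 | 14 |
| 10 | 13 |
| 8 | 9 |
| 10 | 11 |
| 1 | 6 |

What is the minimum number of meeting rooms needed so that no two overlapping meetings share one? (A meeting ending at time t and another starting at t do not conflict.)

3

Count concurrent intervals with a sweep; the peak is the room count.
Events (time:±→running): 1:+→1 2:+→2 3:+→3 … peak 3.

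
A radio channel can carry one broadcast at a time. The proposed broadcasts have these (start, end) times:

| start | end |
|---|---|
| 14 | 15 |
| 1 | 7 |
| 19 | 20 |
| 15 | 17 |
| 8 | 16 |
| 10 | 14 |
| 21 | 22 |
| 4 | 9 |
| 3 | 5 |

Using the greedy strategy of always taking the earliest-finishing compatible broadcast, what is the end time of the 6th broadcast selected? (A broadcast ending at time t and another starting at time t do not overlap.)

By end time: (3,5), (1,7), (4,9), (10,14), (14,15), (8,16), (15,17), (19,20), (21,22).
Pick (3,5); next start ≥ 5 → (10,14); next start ≥ 14 → (14,15); next start ≥ 15 → (15,17); next start ≥ 17 → (19,20); next start ≥ 20 → (21,22).
Selected: (3,5) (10,14) (14,15) (15,17) (19,20) (21,22)

22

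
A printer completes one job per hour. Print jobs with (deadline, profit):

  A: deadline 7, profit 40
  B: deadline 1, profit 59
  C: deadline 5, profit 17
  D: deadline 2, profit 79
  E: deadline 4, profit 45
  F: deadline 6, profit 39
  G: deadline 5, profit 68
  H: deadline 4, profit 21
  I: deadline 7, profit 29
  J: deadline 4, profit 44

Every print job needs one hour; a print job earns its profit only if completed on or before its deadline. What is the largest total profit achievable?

Take jobs in profit order; each goes to the latest open slot no later than its deadline.
By profit: D(d2,79), G(d5,68), B(d1,59), E(d4,45), J(d4,44), A(d7,40), F(d6,39), I(d7,29), H(d4,21), C(d5,17)
D→slot 2; G→slot 5; B→slot 1; E→slot 4; J→slot 3; A→slot 7; F→slot 6; I skipped; H skipped; C skipped.
Profit = 59 + 79 + 44 + 45 + 68 + 39 + 40 = 374

374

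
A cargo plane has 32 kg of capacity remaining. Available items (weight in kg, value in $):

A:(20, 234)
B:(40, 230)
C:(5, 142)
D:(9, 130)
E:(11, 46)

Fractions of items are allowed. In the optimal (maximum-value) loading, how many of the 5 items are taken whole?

2

Ratios (sorted): C 28.40, D 14.44, A 11.70, B 5.75, E 4.18
take C (5 @ 142); take D (9 @ 130); take 18/20 of A → 210.60. Capacity used 32/32.
2 item(s) taken whole; one partial (take 18/20 of A).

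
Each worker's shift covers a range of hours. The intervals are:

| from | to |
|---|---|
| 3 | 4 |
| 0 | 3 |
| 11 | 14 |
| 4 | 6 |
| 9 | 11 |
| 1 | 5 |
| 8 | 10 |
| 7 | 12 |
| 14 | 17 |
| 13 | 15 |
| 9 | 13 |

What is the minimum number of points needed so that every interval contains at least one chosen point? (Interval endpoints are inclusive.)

4

By right end: [0,3]  [3,4]  [1,5]  [4,6]  [8,10]  [9,11]  [7,12]  [9,13]  [11,14]  [13,15]  [14,17]
[0,3] uncovered → point at 3; [4,6] uncovered → point at 6; [8,10] uncovered → point at 10; [11,14] uncovered → point at 14.
Points: 3, 6, 10, 14 (4 total).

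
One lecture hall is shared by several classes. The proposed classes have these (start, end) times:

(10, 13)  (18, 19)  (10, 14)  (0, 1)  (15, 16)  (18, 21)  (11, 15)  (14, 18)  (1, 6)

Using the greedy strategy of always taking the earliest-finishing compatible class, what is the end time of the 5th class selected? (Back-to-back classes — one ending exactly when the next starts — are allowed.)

19

Greedy by earliest finish: after sorting by end time, pick each interval compatible with the last pick.
Sorted by end: (0,1)  (1,6)  (10,13)  (10,14)  (11,15)  (15,16)  (14,18)  (18,19)  (18,21)
take (0,1); take (1,6); take (10,13); take (15,16); take (18,19).
Selected: (0,1) (1,6) (10,13) (15,16) (18,19)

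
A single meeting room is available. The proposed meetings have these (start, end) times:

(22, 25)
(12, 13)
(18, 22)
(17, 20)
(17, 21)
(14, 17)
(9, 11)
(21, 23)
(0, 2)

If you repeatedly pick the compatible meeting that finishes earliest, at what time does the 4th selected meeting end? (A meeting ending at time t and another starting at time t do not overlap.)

17

Order by finish time; keep every interval that doesn't clash with the previous kept one.
By end time: (0,2), (9,11), (12,13), (14,17), (17,20), (17,21), (18,22), (21,23), (22,25).
Pick (0,2); next start ≥ 2 → (9,11); next start ≥ 11 → (12,13); next start ≥ 13 → (14,17); next start ≥ 17 → (17,20); next start ≥ 20 → (21,23).
Selected: (0,2) (9,11) (12,13) (14,17) (17,20) (21,23)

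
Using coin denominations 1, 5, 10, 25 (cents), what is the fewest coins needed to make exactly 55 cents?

Greedy: take as many of the largest coin as possible, then repeat with the remainder.
55 = 2×25 + 1×5
Total coins = 2 + 1 = 3

3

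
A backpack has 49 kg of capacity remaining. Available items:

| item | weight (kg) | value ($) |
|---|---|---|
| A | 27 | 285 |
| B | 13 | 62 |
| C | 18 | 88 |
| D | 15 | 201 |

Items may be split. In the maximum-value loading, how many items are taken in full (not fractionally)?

2

Order: D (201/15=13.40) > A (285/27=10.56) > C (88/18=4.89) > B (62/13=4.77)
Fill: take D (15 @ 201) → take A (27 @ 285) → take 7/18 of C → 34.22; 49/49 used.
2 item(s) taken whole; one partial (take 7/18 of C).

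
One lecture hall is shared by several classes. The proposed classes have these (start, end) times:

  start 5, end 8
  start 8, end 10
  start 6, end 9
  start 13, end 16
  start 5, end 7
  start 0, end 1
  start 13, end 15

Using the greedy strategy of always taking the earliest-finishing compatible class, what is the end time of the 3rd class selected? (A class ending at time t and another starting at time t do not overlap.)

10

Sort by end time and greedily take each interval whose start is ≥ the last chosen end.
Sorted by end: (0,1)  (5,7)  (5,8)  (6,9)  (8,10)  (13,15)  (13,16)
take (0,1); take (5,7); take (8,10); take (13,15).
Selected: (0,1) (5,7) (8,10) (13,15)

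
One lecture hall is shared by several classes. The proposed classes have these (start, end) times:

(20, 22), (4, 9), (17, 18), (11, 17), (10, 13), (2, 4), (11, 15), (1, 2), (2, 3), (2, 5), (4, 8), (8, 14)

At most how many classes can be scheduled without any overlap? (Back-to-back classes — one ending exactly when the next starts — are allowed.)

Order by finish time; keep every interval that doesn't clash with the previous kept one.
Sorted by end: (1,2)  (2,3)  (2,4)  (2,5)  (4,8)  (4,9)  (10,13)  (8,14)  (11,15)  (11,17)  (17,18)  (20,22)
take (1,2); take (2,3); take (4,8); take (10,13); take (17,18); take (20,22).
Selected 6 classes.

6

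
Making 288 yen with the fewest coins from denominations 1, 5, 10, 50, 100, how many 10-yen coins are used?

Greedy: take as many of the largest coin as possible, then repeat with the remainder.
288 = 2×100 + 1×50 + 3×10 + 1×5 + 3×1
Count of 10: 3

3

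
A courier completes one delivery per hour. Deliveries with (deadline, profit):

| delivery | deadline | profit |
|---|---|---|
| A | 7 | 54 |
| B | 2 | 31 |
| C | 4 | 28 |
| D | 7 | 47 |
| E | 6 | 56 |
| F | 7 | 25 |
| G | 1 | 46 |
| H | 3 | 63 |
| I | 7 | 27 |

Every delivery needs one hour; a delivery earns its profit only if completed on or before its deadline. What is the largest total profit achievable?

325

Take jobs in profit order; each goes to the latest open slot no later than its deadline.
By profit: H(d3,63), E(d6,56), A(d7,54), D(d7,47), G(d1,46), B(d2,31), C(d4,28), I(d7,27), F(d7,25)
H→slot 3; E→slot 6; A→slot 7; D→slot 5; G→slot 1; B→slot 2; C→slot 4; I skipped; F skipped.
Profit = 46 + 31 + 63 + 28 + 47 + 56 + 54 = 325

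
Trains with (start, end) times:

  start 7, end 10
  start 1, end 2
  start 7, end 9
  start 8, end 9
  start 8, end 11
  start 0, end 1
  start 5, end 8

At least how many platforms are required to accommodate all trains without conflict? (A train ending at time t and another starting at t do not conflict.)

4

The answer is the maximum number of intervals overlapping at any instant.
starts: [0, 1, 5, 7, 7, 8, 8]
ends:   [1, 2, 8, 9, 9, 10, 11]
s0→1 e1→0 s1→1 e2→0 s5→1 s7→2 s7→3 e8→2 s8→3 s8→4  — peak 4.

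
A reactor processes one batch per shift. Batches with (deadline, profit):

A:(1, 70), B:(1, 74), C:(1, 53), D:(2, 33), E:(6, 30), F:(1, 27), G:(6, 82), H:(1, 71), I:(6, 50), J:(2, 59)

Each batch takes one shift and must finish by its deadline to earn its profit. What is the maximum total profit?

295

Sort by profit descending; place each in the latest free slot ≤ its deadline.
By profit: G(d6,82), B(d1,74), H(d1,71), A(d1,70), J(d2,59), C(d1,53), I(d6,50), D(d2,33), E(d6,30), F(d1,27)
G→slot 6; B→slot 1; H skipped; A skipped; J→slot 2; C skipped; I→slot 5; D skipped; E→slot 4; F skipped.
Profit = 74 + 59 + 30 + 50 + 82 = 295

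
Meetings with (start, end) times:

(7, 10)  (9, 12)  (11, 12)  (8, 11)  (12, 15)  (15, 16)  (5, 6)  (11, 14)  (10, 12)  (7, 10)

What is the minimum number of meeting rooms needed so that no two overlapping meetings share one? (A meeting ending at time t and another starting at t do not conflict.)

4

The answer is the maximum number of intervals overlapping at any instant.
Events (time:±→running): 5:+→1 6:-→0 7:+→1 7:+→2 8:+→3 9:+→4 … peak 4.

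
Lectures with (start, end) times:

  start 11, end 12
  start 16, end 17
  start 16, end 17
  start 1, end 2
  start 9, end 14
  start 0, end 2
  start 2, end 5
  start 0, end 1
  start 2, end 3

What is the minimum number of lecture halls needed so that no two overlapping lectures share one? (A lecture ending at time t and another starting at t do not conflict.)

2

starts: [0, 0, 1, 2, 2, 9, 11, 16, 16]
ends:   [1, 2, 2, 3, 5, 12, 14, 17, 17]
s0→1 s0→2  — peak 2.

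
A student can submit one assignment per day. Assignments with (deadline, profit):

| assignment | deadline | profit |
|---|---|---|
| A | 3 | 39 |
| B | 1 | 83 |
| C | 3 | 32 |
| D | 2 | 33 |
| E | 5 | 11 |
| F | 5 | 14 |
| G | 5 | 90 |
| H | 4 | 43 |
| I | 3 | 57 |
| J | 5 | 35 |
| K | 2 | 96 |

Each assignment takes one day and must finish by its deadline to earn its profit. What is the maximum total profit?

By profit: K(d2,96), G(d5,90), B(d1,83), I(d3,57), H(d4,43), A(d3,39), J(d5,35), D(d2,33), C(d3,32), F(d5,14), E(d5,11)
K→slot 2; G→slot 5; B→slot 1; I→slot 3; H→slot 4; A skipped; J skipped; D skipped; C skipped; F skipped; E skipped.
Profit = 83 + 96 + 57 + 43 + 90 = 369

369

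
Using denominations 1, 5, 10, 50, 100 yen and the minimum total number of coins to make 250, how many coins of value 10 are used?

0

Greedy: take as many of the largest coin as possible, then repeat with the remainder.
250 − 2×100→50 − 1×50→0
Count of 10: 0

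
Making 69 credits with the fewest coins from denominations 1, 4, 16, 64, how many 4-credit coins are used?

69 − 1×64→5 − 1×4→1 − 1×1→0
Count of 4: 1

1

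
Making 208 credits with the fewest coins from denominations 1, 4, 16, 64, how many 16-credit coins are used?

Greedy: take as many of the largest coin as possible, then repeat with the remainder.
208 = 3×64 + 1×16
Count of 16: 1

1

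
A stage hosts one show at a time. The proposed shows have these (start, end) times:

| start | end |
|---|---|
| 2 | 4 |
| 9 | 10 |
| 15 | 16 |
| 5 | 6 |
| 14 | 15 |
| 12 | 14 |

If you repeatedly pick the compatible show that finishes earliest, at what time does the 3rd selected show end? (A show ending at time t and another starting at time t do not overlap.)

By end time: (2,4), (5,6), (9,10), (12,14), (14,15), (15,16).
Pick (2,4); next start ≥ 4 → (5,6); next start ≥ 6 → (9,10); next start ≥ 10 → (12,14); next start ≥ 14 → (14,15); next start ≥ 15 → (15,16).
Selected: (2,4) (5,6) (9,10) (12,14) (14,15) (15,16)

10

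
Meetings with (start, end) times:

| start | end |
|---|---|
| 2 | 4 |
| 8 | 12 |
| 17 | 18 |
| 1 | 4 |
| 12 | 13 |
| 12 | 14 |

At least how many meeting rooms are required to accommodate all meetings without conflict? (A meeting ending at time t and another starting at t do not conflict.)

The answer is the maximum number of intervals overlapping at any instant.
starts: [1, 2, 8, 12, 12, 17]
ends:   [4, 4, 12, 13, 14, 18]
s1→1 s2→2  — peak 2.

2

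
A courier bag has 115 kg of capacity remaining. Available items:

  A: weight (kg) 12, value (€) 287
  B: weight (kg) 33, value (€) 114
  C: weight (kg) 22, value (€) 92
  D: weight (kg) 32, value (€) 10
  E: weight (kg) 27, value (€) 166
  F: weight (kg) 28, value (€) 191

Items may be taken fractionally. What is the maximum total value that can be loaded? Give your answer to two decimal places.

Sort by value per unit weight and fill in that order.
Order: A (287/12=23.92) > F (191/28=6.82) > E (166/27=6.15) > C (92/22=4.18) > B (114/33=3.45) > D (10/32=0.31)
Fill: take A (12 @ 287) → take F (28 @ 191) → take E (27 @ 166) → take C (22 @ 92) → take 26/33 of B → 89.82; 115/115 used.
Total value = 825.82

825.82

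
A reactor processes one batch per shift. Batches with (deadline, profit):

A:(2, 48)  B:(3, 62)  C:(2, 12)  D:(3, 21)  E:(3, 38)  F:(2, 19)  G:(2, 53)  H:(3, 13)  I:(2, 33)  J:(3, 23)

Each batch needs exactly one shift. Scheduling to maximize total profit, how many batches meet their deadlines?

3

By profit: B(d3,62), G(d2,53), A(d2,48), E(d3,38), I(d2,33), J(d3,23), D(d3,21), F(d2,19), H(d3,13), C(d2,12)
B→slot 3; G→slot 2; A→slot 1; E skipped; I skipped; J skipped; D skipped; F skipped; H skipped; C skipped.
3 of 10 scheduled.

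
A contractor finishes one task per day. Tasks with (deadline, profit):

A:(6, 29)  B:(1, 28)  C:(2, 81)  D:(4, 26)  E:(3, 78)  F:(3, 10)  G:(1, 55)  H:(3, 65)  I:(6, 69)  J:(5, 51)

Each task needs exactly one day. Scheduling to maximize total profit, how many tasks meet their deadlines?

6

Sort by profit descending; place each in the latest free slot ≤ its deadline.
Profit order: C=81 E=78 I=69 H=65 G=55 J=51 A=29 B=28 D=26 F=10
Assign: C→slot 2, E→slot 3, I→slot 6, H→slot 1, G skipped, J→slot 5, A→slot 4, B skipped, D skipped, F skipped.
Slots: [1:H] [2:C] [3:E] [4:A] [5:J] [6:I]
6 of 10 scheduled.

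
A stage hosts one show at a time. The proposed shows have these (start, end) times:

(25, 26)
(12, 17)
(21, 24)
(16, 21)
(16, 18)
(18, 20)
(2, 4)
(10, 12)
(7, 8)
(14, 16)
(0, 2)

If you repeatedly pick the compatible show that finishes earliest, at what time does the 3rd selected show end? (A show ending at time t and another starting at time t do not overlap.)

8

Sort by end time and greedily take each interval whose start is ≥ the last chosen end.
Sorted by end: (0,2)  (2,4)  (7,8)  (10,12)  (14,16)  (12,17)  (16,18)  (18,20)  (16,21)  (21,24)  (25,26)
take (0,2); take (2,4); take (7,8); take (10,12); take (14,16); take (16,18); take (18,20); skip (16,21); take (21,24); take (25,26).
Selected: (0,2) (2,4) (7,8) (10,12) (14,16) (16,18) (18,20) (21,24) (25,26)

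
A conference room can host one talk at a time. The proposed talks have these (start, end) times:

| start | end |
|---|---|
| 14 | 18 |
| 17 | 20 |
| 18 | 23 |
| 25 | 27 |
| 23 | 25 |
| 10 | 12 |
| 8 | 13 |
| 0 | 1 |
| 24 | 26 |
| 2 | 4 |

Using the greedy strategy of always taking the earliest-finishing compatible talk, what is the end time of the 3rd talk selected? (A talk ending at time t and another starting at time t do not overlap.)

12

Greedy by earliest finish: after sorting by end time, pick each interval compatible with the last pick.
Sorted by end: (0,1)  (2,4)  (10,12)  (8,13)  (14,18)  (17,20)  (18,23)  (23,25)  (24,26)  (25,27)
take (0,1); take (2,4); take (10,12); skip (8,13); take (14,18); take (18,23); take (23,25); take (25,27).
Selected: (0,1) (2,4) (10,12) (14,18) (18,23) (23,25) (25,27)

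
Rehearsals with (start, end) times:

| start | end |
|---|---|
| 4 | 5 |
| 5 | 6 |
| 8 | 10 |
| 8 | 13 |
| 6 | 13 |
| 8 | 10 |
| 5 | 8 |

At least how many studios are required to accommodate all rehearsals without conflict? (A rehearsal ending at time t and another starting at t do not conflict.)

4

starts: [4, 5, 5, 6, 8, 8, 8]
ends:   [5, 6, 8, 10, 10, 13, 13]
s4→1 e5→0 s5→1 s5→2 e6→1 s6→2 e8→1 s8→2 s8→3 s8→4  — peak 4.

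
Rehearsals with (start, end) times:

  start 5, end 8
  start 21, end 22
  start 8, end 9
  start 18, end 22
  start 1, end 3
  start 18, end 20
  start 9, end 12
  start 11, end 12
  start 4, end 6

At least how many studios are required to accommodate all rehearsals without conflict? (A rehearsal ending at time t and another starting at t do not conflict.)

2

Count concurrent intervals with a sweep; the peak is the room count.
starts: [1, 4, 5, 8, 9, 11, 18, 18, 21]
ends:   [3, 6, 8, 9, 12, 12, 20, 22, 22]
s1→1 e3→0 s4→1 s5→2  — peak 2.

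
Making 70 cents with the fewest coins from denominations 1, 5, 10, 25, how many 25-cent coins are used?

2

Greedy: take as many of the largest coin as possible, then repeat with the remainder.
70 − 2×25→20 − 2×10→0
Count of 25: 2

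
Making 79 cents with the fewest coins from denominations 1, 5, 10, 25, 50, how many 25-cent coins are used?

Greedy: take as many of the largest coin as possible, then repeat with the remainder.
79 − 1×50→29 − 1×25→4 − 4×1→0
Count of 25: 1

1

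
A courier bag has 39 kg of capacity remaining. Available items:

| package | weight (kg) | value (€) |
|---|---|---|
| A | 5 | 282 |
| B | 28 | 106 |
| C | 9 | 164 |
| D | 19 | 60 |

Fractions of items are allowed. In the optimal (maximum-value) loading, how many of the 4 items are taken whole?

2

Greedy by value/weight ratio, highest first.
Ratios (sorted): A 56.40, C 18.22, B 3.79, D 3.16
take A (5 @ 282); take C (9 @ 164); take 25/28 of B → 94.64. Capacity used 39/39.
2 item(s) taken whole; one partial (take 25/28 of B).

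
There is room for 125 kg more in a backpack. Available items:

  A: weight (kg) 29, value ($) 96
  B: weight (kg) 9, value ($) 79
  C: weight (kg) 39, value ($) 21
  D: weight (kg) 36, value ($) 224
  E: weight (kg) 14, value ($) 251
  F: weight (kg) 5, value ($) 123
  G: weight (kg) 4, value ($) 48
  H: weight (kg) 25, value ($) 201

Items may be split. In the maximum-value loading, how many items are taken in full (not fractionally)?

7

Order: F (123/5=24.60) > E (251/14=17.93) > G (48/4=12.00) > B (79/9=8.78) > H (201/25=8.04) > D (224/36=6.22) > A (96/29=3.31) > C (21/39=0.54)
Fill: take F (5 @ 123) → take E (14 @ 251) → take G (4 @ 48) → take B (9 @ 79) → take H (25 @ 201) → take D (36 @ 224) → take A (29 @ 96) → take 3/39 of C → 1.62; 125/125 used.
7 item(s) taken whole; one partial (take 3/39 of C).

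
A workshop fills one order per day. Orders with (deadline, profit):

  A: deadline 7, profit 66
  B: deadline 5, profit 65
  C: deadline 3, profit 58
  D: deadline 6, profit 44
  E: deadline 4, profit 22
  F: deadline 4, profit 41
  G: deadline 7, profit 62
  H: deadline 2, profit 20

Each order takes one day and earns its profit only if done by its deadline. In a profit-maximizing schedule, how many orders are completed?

Take jobs in profit order; each goes to the latest open slot no later than its deadline.
Profit order: A=66 B=65 G=62 C=58 D=44 F=41 E=22 H=20
Assign: A→slot 7, B→slot 5, G→slot 6, C→slot 3, D→slot 4, F→slot 2, E→slot 1, H skipped.
Slots: [1:E] [2:F] [3:C] [4:D] [5:B] [6:G] [7:A]
7 of 8 scheduled.

7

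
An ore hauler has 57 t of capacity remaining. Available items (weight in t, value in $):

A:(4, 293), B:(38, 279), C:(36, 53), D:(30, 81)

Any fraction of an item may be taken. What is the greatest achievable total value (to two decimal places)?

Sort by value per unit weight and fill in that order.
Ratios (sorted): A 73.25, B 7.34, D 2.70, C 1.47
take A (4 @ 293); take B (38 @ 279); take 15/30 of D → 40.50. Capacity used 57/57.
Total value = 612.50

612.50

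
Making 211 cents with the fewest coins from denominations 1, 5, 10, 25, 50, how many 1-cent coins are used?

Use the largest denomination that fits, subtract, and repeat.
211 = 4×50 + 1×10 + 1×1
Count of 1: 1

1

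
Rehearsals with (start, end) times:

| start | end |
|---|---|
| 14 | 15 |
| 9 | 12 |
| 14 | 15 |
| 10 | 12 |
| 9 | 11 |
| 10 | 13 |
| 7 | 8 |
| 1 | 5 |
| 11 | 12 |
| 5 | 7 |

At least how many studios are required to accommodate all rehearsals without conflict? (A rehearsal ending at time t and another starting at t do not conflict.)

Count concurrent intervals with a sweep; the peak is the room count.
Events (time:±→running): 1:+→1 5:-→0 5:+→1 7:-→0 7:+→1 8:-→0 9:+→1 9:+→2 10:+→3 10:+→4 … peak 4.

4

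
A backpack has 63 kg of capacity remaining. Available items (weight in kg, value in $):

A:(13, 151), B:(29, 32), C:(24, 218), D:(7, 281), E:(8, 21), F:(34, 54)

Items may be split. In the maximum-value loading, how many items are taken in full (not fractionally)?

Greedy by value/weight ratio, highest first.
Order: D (281/7=40.14) > A (151/13=11.62) > C (218/24=9.08) > E (21/8=2.62) > F (54/34=1.59) > B (32/29=1.10)
Fill: take D (7 @ 281) → take A (13 @ 151) → take C (24 @ 218) → take E (8 @ 21) → take 11/34 of F → 17.47; 63/63 used.
4 item(s) taken whole; one partial (take 11/34 of F).

4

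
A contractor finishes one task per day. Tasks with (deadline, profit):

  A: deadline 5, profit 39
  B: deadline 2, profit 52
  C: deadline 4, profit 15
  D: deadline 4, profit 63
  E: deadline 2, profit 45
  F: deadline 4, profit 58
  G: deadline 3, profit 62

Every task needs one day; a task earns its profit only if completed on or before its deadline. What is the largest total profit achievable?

Take jobs in profit order; each goes to the latest open slot no later than its deadline.
By profit: D(d4,63), G(d3,62), F(d4,58), B(d2,52), E(d2,45), A(d5,39), C(d4,15)
D→slot 4; G→slot 3; F→slot 2; B→slot 1; E skipped; A→slot 5; C skipped.
Profit = 52 + 58 + 62 + 63 + 39 = 274

274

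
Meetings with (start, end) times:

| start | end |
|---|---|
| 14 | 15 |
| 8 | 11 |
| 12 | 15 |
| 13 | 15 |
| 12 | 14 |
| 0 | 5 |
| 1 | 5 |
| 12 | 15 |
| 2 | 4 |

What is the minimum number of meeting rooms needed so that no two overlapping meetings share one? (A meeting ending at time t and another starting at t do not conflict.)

The answer is the maximum number of intervals overlapping at any instant.
Events (time:±→running): 0:+→1 1:+→2 2:+→3 4:-→2 5:-→1 5:-→0 8:+→1 11:-→0 12:+→1 12:+→2 12:+→3 13:+→4 … peak 4.

4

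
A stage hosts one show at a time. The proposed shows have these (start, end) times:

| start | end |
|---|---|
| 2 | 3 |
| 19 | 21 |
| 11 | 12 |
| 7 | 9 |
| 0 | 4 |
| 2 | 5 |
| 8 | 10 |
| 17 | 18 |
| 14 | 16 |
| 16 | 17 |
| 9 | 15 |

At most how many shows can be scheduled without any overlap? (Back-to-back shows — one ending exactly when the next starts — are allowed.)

7

By end time: (2,3), (0,4), (2,5), (7,9), (8,10), (11,12), (9,15), (14,16), (16,17), (17,18), (19,21).
Pick (2,3); next start ≥ 3 → (7,9); next start ≥ 9 → (11,12); next start ≥ 12 → (14,16); next start ≥ 16 → (16,17); next start ≥ 17 → (17,18); next start ≥ 18 → (19,21).
Selected 7 shows.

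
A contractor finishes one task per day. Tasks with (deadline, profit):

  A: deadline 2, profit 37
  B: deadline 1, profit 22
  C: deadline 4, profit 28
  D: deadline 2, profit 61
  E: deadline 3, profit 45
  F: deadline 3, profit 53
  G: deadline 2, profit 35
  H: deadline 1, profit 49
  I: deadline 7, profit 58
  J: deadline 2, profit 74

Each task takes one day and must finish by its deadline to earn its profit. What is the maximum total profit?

Take jobs in profit order; each goes to the latest open slot no later than its deadline.
By profit: J(d2,74), D(d2,61), I(d7,58), F(d3,53), H(d1,49), E(d3,45), A(d2,37), G(d2,35), C(d4,28), B(d1,22)
J→slot 2; D→slot 1; I→slot 7; F→slot 3; H skipped; E skipped; A skipped; G skipped; C→slot 4; B skipped.
Profit = 61 + 74 + 53 + 28 + 58 = 274

274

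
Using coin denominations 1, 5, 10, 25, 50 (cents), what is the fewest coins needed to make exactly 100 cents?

2

100 − 2×50→0
Total coins = 2 = 2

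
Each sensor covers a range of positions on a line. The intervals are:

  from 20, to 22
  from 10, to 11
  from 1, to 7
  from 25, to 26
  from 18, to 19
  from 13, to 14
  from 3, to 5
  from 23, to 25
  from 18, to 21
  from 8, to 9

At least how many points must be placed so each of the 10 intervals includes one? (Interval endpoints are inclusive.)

7

Sorted: [3,5] [1,7] [8,9] [10,11] [13,14] [18,19] [18,21] [20,22] [23,25] [25,26]
{[3,5],[1,7]} hit by 5; {[8,9]} hit by 9; {[10,11]} hit by 11; {[13,14]} hit by 14; {[18,19],[18,21]} hit by 19; {[20,22]} hit by 22; {[23,25],[25,26]} hit by 25.
Points: 5, 9, 11, 14, 19, 22, 25 (7 total).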